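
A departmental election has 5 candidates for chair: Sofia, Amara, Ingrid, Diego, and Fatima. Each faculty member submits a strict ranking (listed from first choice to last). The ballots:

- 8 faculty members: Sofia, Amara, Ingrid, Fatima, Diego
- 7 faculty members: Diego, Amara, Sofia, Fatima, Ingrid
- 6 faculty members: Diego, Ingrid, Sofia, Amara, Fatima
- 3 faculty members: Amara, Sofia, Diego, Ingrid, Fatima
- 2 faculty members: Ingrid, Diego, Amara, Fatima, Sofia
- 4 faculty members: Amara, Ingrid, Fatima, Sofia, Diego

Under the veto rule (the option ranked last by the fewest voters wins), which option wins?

Amara

Last-place votes: Sofia 2, Amara 0, Ingrid 7, Diego 12, Fatima 9.
Amara is ranked last by the fewest voters, so Amara wins.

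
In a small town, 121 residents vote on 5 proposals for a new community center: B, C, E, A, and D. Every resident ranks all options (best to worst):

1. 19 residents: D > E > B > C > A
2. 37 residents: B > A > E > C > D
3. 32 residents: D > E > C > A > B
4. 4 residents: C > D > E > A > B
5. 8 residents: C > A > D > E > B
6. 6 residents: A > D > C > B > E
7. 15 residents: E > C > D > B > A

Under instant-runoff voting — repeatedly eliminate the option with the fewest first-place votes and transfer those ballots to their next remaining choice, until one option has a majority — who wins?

Round 1: B 37, C 12, E 15, A 6, D 51. Eliminate A.
Round 2: B 37, C 12, E 15, D 57. Eliminate C.
Round 3: B 37, E 15, D 69. D has a majority.

D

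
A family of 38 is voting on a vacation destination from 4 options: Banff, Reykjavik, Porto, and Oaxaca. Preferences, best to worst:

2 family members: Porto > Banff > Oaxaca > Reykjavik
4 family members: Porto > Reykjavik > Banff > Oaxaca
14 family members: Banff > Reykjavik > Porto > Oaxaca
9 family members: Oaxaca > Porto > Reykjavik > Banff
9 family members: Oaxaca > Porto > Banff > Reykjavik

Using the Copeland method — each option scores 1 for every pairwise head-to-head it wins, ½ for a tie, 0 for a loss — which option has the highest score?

Porto

Banff: beats Reykjavik and Oaxaca; loses to Porto → score 2.
Reykjavik: loses to Banff, Porto, and Oaxaca → score 0.
Porto: beats Banff, Reykjavik, and Oaxaca → score 3.
Oaxaca: beats Reykjavik; loses to Banff and Porto → score 1.
Porto has the best pairwise record.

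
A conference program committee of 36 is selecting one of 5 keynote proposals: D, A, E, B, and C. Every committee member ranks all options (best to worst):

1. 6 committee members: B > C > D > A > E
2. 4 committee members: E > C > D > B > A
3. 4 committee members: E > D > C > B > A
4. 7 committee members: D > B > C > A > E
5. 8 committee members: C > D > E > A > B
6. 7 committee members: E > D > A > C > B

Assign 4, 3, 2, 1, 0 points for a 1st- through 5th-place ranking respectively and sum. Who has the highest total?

D

D: 6·2 + 4·2 + 4·3 + 7·4 + 8·3 + 7·3 = 105
A: 6·1 + 4·0 + 4·0 + 7·1 + 8·1 + 7·2 = 35
E: 6·0 + 4·4 + 4·4 + 7·0 + 8·2 + 7·4 = 76
B: 6·4 + 4·1 + 4·1 + 7·3 + 8·0 + 7·0 = 53
C: 6·3 + 4·3 + 4·2 + 7·2 + 8·4 + 7·1 = 91
D has the highest Borda score (105).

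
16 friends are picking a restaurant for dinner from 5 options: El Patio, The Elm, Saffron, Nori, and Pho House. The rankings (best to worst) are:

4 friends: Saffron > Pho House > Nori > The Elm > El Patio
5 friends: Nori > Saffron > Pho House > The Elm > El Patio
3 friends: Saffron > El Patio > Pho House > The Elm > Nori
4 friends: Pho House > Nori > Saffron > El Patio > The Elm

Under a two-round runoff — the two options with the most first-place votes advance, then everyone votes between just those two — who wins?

Round 1 first-place votes: El Patio 0, The Elm 0, Saffron 7, Nori 5, Pho House 4.
Saffron and Nori advance.
Runoff: Saffron is preferred to Nori by 7 voters; Nori by 9.
Nori wins the runoff.

Nori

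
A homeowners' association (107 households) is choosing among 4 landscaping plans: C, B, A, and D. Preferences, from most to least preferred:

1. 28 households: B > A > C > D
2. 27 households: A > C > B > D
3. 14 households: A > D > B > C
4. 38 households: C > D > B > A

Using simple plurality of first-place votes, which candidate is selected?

First-place votes: C 38, B 28, A 41, D 0.
A has the most first-place votes.

A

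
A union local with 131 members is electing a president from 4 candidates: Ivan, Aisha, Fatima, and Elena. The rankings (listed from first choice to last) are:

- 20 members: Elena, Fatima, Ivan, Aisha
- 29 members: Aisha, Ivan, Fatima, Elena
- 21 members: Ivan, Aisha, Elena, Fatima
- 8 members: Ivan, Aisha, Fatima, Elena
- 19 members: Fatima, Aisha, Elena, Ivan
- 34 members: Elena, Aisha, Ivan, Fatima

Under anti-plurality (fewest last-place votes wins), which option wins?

Last-place votes: Ivan 19, Aisha 20, Fatima 55, Elena 37.
Ivan is ranked last by the fewest voters, so Ivan wins.

Ivan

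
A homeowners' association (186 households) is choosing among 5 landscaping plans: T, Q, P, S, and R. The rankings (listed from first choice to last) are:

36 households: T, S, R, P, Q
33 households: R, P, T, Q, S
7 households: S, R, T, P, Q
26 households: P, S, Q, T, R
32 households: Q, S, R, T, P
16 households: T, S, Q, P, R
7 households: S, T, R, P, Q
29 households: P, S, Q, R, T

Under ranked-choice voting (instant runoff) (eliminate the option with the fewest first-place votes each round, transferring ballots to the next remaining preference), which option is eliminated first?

Round 1: T 52, Q 32, P 55, S 14, R 33. Eliminate S.

S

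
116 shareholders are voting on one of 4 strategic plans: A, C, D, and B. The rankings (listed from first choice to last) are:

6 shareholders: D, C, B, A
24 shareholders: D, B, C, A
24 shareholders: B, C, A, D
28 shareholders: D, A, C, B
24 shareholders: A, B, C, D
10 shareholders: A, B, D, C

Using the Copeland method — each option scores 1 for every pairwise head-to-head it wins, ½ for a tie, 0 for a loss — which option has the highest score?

A: beats C and B; ties D → score 2.5.
C: loses to A, D, and B → score 0.
D: beats C; ties A and B → score 2.
B: beats C; ties D; loses to A → score 1.5.
A has the best pairwise record.

A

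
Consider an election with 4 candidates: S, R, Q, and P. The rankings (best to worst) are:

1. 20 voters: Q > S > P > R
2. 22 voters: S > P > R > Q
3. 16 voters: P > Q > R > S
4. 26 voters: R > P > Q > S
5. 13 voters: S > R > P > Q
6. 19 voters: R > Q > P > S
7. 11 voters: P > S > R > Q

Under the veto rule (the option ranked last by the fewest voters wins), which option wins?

Last-place votes: S 61, R 20, Q 46, P 0.
P is ranked last by the fewest voters, so P wins.

P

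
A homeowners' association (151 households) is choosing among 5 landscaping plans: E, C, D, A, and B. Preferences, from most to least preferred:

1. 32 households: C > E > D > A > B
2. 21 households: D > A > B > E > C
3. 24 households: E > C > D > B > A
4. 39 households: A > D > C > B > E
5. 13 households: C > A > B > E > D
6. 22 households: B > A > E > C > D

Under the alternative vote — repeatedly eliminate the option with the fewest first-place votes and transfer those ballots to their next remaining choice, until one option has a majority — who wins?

Round 1: E 24, C 45, D 21, A 39, B 22. Eliminate D.
Round 2: E 24, C 45, A 60, B 22. Eliminate B.
Round 3: E 24, C 45, A 82. A has a majority.

A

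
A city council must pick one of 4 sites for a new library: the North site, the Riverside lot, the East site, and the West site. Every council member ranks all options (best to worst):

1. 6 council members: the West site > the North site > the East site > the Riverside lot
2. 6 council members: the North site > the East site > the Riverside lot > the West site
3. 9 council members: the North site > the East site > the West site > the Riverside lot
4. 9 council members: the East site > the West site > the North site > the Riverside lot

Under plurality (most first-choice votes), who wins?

First-place votes: the North site 15, the Riverside lot 0, the East site 9, the West site 6.
the North site has the most first-place votes.

the North site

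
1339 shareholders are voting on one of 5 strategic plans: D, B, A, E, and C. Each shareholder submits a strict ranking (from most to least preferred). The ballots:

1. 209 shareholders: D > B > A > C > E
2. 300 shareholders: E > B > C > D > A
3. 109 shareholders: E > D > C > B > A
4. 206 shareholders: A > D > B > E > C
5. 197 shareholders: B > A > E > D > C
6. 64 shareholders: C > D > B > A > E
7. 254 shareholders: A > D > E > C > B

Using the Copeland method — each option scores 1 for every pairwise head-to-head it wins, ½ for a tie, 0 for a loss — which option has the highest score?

D: beats B, A, E, and C → score 4.
B: beats A, E, and C; loses to D → score 3.
A: beats E and C; loses to D and B → score 2.
E: beats C; loses to D, B, and A → score 1.
C: loses to D, B, A, and E → score 0.
D has the best pairwise record.

D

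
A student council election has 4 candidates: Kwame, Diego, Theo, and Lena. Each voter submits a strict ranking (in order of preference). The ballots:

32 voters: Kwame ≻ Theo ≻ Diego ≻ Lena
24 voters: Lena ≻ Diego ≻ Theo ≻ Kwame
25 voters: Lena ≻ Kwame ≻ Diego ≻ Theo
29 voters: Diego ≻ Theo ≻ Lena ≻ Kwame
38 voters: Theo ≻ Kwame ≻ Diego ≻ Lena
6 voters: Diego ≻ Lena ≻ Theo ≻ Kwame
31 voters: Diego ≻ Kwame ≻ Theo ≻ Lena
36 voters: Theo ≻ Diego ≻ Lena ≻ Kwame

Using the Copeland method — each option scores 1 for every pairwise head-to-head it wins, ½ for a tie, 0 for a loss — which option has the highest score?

Kwame: loses to Diego, Theo, and Lena → score 0.
Diego: beats Kwame, Theo, and Lena → score 3.
Theo: beats Kwame and Lena; loses to Diego → score 2.
Lena: beats Kwame; loses to Diego and Theo → score 1.
Diego has the best pairwise record.

Diego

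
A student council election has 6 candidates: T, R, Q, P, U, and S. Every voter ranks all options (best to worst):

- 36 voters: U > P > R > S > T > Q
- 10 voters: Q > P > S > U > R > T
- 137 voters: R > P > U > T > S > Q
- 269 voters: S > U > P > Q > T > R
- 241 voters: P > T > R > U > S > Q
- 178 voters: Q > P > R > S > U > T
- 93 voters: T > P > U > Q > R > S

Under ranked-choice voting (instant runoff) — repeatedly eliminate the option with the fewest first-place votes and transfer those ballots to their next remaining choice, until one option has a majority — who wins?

Round 1: T 93, R 137, Q 188, P 241, U 36, S 269. Eliminate U.
Round 2: T 93, R 137, Q 188, P 277, S 269. Eliminate T.
Round 3: R 137, Q 188, P 370, S 269. Eliminate R.
Round 4: Q 188, P 507, S 269. P has a majority.

P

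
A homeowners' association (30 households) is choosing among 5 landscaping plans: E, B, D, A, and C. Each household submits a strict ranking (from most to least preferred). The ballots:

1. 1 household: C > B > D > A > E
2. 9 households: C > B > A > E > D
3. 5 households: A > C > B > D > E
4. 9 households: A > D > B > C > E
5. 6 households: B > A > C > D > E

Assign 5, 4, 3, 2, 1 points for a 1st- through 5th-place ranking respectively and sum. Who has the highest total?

E: 1·1 + 9·2 + 5·1 + 9·1 + 6·1 = 39
B: 1·4 + 9·4 + 5·3 + 9·3 + 6·5 = 112
D: 1·3 + 9·1 + 5·2 + 9·4 + 6·2 = 70
A: 1·2 + 9·3 + 5·5 + 9·5 + 6·4 = 123
C: 1·5 + 9·5 + 5·4 + 9·2 + 6·3 = 106
A has the highest Borda score (123).

A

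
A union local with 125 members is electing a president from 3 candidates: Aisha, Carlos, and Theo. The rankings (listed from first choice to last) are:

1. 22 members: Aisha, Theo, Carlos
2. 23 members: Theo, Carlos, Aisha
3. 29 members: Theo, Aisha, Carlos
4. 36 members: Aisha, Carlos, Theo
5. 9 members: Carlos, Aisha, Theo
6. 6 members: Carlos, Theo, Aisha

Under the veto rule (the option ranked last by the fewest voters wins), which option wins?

Aisha

Last-place votes: Aisha 29, Carlos 51, Theo 45.
Aisha is ranked last by the fewest voters, so Aisha wins.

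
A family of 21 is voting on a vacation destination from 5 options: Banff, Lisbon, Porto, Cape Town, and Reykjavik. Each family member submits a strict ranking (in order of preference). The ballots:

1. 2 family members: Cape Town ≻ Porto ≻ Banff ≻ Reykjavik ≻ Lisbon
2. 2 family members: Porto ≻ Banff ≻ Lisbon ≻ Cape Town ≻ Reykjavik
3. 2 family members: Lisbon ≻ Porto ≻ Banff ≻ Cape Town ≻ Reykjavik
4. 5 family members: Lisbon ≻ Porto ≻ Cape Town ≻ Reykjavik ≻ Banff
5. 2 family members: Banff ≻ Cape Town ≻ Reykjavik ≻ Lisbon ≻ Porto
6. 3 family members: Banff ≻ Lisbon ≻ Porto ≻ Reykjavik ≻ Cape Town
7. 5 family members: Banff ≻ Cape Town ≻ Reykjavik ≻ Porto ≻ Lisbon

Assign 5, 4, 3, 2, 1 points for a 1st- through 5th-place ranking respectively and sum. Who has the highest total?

Banff: 2·3 + 2·4 + 2·3 + 5·1 + 2·5 + 3·5 + 5·5 = 75
Lisbon: 2·1 + 2·3 + 2·5 + 5·5 + 2·2 + 3·4 + 5·1 = 64
Porto: 2·4 + 2·5 + 2·4 + 5·4 + 2·1 + 3·3 + 5·2 = 67
Cape Town: 2·5 + 2·2 + 2·2 + 5·3 + 2·4 + 3·1 + 5·4 = 64
Reykjavik: 2·2 + 2·1 + 2·1 + 5·2 + 2·3 + 3·2 + 5·3 = 45
Banff has the highest Borda score (75).

Banff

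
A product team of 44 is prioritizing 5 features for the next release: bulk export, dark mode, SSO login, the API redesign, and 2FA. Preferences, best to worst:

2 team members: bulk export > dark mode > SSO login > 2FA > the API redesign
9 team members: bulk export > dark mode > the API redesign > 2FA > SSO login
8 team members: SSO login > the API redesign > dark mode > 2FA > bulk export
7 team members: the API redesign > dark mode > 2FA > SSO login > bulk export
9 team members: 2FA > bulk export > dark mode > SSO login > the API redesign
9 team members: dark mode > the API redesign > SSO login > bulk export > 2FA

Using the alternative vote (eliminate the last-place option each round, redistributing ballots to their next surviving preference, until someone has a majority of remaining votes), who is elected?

dark mode

Round 1: bulk export 11, dark mode 9, SSO login 8, the API redesign 7, 2FA 9. Eliminate the API redesign.
Round 2: bulk export 11, dark mode 16, SSO login 8, 2FA 9. Eliminate SSO login.
Round 3: bulk export 11, dark mode 24, 2FA 9. Dark mode has a majority.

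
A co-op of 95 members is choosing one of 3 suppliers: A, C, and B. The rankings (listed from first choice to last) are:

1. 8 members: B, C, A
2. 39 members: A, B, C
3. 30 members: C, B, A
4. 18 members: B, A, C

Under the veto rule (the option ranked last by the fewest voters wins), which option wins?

Last-place votes: A 38, C 57, B 0.
B is ranked last by the fewest voters, so B wins.

B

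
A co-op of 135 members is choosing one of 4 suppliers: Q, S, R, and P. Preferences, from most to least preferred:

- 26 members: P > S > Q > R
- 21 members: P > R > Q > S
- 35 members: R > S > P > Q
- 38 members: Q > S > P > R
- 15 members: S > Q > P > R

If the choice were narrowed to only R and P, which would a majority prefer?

P

Voters preferring R to P: 35; preferring P to R: 100.
P wins the head-to-head.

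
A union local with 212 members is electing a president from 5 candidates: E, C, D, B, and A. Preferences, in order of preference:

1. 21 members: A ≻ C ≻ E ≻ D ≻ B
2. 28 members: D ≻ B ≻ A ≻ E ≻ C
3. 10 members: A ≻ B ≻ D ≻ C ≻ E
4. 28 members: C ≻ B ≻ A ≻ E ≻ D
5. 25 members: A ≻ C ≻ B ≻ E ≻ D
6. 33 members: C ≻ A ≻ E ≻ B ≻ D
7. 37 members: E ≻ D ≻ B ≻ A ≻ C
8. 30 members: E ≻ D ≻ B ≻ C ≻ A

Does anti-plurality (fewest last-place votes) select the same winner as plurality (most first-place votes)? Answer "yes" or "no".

Anti-plurality — last-place votes: E 10, C 65, D 86, B 21, A 30. Winner: E.
Plurality — first-place votes: E 67, C 61, D 28, B 0, A 56. Winner: E.
The two methods agree.

yes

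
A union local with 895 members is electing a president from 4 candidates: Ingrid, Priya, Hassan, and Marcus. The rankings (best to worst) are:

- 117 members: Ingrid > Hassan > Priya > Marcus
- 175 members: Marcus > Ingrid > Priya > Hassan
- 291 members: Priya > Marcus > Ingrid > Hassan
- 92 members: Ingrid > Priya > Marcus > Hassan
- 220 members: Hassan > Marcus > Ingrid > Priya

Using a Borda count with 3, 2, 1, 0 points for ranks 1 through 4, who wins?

Ingrid: 117·3 + 175·2 + 291·1 + 92·3 + 220·1 = 1488
Priya: 117·1 + 175·1 + 291·3 + 92·2 + 220·0 = 1349
Hassan: 117·2 + 175·0 + 291·0 + 92·0 + 220·3 = 894
Marcus: 117·0 + 175·3 + 291·2 + 92·1 + 220·2 = 1639
Marcus has the highest Borda score (1639).

Marcus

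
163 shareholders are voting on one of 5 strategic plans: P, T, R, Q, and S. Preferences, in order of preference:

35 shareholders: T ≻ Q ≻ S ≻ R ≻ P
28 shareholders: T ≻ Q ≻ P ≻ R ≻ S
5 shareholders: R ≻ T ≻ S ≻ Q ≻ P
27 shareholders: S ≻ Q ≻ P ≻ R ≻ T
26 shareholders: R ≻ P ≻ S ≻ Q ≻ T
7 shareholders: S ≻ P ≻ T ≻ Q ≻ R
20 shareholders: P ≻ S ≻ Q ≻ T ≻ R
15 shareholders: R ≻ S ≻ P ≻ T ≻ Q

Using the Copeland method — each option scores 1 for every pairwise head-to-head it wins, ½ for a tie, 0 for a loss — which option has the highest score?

P: beats T and R; loses to Q and S → score 2.
T: beats R and Q; loses to P and S → score 2.
R: loses to P, T, Q, and S → score 0.
Q: beats P and R; loses to T and S → score 2.
S: beats P, T, R, and Q → score 4.
S has the best pairwise record.

S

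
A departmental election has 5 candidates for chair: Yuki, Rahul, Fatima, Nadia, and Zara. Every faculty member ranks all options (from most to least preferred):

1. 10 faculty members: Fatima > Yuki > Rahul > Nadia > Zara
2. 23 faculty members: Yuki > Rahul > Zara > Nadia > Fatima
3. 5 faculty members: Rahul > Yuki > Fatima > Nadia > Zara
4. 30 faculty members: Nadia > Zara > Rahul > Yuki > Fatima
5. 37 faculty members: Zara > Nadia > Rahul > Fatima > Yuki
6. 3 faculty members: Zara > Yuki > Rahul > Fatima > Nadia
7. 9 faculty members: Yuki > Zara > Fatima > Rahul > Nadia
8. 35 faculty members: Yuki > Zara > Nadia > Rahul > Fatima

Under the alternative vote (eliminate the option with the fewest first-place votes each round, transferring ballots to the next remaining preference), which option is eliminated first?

Round 1: Yuki 67, Rahul 5, Fatima 10, Nadia 30, Zara 40. Eliminate Rahul.

Rahul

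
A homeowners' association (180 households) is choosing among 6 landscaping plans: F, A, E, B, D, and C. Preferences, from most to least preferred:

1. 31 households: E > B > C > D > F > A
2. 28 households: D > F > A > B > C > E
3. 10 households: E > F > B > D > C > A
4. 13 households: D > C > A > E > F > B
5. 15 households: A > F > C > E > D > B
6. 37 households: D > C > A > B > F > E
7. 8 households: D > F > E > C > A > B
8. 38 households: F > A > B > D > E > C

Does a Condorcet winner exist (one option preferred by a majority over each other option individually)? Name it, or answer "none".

D vs F: 117–63 for D.
D vs A: 127–53 for D.
D vs E: 124–56 for D.
D vs B: 101–79 for D.
D vs C: 134–46 for D.
D beats every other option head-to-head.

D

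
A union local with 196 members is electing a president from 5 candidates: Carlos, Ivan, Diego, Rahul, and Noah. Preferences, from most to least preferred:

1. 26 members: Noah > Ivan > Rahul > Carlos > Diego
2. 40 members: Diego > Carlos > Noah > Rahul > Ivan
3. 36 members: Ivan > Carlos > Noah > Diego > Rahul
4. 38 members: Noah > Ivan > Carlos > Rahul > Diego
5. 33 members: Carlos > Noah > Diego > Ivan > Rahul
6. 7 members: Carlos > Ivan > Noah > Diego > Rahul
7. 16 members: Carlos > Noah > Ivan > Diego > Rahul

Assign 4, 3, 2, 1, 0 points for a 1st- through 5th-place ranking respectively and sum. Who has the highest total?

Noah

Carlos: 26·1 + 40·3 + 36·3 + 38·2 + 33·4 + 7·4 + 16·4 = 554
Ivan: 26·3 + 40·0 + 36·4 + 38·3 + 33·1 + 7·3 + 16·2 = 422
Diego: 26·0 + 40·4 + 36·1 + 38·0 + 33·2 + 7·1 + 16·1 = 285
Rahul: 26·2 + 40·1 + 36·0 + 38·1 + 33·0 + 7·0 + 16·0 = 130
Noah: 26·4 + 40·2 + 36·2 + 38·4 + 33·3 + 7·2 + 16·3 = 569
Noah has the highest Borda score (569).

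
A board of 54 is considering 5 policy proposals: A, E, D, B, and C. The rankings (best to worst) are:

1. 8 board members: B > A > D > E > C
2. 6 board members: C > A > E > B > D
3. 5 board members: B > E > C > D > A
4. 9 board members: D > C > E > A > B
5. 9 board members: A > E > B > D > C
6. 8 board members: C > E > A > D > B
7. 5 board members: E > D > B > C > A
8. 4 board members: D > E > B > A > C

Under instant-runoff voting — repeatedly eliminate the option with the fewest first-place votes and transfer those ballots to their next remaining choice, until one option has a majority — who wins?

B

Round 1: A 9, E 5, D 13, B 13, C 14. Eliminate E.
Round 2: A 9, D 18, B 13, C 14. Eliminate A.
Round 3: D 18, B 22, C 14. Eliminate C.
Round 4: D 26, B 28. B has a majority.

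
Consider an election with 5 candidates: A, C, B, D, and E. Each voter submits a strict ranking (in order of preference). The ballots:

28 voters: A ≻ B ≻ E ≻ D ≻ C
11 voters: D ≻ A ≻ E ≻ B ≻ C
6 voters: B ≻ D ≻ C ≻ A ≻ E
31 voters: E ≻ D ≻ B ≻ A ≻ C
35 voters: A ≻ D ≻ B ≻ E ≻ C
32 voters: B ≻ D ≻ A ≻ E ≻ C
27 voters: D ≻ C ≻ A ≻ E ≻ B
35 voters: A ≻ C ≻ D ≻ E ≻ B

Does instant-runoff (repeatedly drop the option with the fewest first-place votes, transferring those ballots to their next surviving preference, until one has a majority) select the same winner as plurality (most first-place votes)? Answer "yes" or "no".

no

Instant-runoff — R1 A 98, C 0, B 38, D 38, E 31 (C out); R2 A 98, B 38, D 38, E 31 (E out); R3 A 98, B 38, D 69 (B out); R4 A 98, D 107 (D winner). Winner: D.
Plurality — first-place votes: A 98, C 0, B 38, D 38, E 31. Winner: A.
The two methods disagree.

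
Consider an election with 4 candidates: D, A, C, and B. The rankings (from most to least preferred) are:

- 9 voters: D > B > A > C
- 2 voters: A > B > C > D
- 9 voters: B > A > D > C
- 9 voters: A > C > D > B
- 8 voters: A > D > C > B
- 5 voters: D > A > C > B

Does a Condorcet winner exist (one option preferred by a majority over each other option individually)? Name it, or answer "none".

A

A vs D: 28–14 for A.
A vs C: 42–0 for A.
A vs B: 24–18 for A.
A beats every other option head-to-head.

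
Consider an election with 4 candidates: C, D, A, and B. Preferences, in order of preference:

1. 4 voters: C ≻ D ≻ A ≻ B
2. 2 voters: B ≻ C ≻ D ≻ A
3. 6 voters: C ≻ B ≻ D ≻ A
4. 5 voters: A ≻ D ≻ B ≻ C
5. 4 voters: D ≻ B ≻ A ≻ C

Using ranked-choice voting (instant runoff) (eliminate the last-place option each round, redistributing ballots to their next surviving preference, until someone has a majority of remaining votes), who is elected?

Round 1: C 10, D 4, A 5, B 2. Eliminate B.
Round 2: C 12, D 4, A 5. C has a majority.

C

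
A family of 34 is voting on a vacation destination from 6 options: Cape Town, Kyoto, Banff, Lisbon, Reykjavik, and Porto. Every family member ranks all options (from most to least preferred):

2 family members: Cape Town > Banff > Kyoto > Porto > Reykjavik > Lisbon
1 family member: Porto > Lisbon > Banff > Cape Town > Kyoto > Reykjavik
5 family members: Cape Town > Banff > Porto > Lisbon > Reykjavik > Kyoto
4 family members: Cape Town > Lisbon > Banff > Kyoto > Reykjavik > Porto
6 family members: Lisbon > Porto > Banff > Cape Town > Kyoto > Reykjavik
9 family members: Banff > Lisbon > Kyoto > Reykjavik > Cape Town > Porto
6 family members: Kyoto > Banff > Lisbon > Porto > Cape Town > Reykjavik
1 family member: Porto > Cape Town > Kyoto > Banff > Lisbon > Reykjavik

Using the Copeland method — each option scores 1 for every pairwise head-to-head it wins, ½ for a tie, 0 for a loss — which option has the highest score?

Banff

Cape Town: beats Kyoto, Reykjavik, and Porto; loses to Banff and Lisbon → score 3.
Kyoto: beats Reykjavik and Porto; loses to Cape Town, Banff, and Lisbon → score 2.
Banff: beats Cape Town, Kyoto, Lisbon, Reykjavik, and Porto → score 5.
Lisbon: beats Cape Town, Kyoto, Reykjavik, and Porto; loses to Banff → score 4.
Reykjavik: loses to Cape Town, Kyoto, Banff, Lisbon, and Porto → score 0.
Porto: beats Reykjavik; loses to Cape Town, Kyoto, Banff, and Lisbon → score 1.
Banff has the best pairwise record.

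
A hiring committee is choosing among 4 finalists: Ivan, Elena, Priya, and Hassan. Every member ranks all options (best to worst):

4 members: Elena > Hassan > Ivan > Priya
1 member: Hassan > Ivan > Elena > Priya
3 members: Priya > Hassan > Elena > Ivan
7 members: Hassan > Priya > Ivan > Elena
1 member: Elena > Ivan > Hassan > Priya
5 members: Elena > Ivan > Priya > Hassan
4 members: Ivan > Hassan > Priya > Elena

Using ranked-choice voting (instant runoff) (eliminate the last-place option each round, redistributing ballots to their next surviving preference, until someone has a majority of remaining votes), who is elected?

Round 1: Ivan 4, Elena 10, Priya 3, Hassan 8. Eliminate Priya.
Round 2: Ivan 4, Elena 10, Hassan 11. Eliminate Ivan.
Round 3: Elena 10, Hassan 15. Hassan has a majority.

Hassan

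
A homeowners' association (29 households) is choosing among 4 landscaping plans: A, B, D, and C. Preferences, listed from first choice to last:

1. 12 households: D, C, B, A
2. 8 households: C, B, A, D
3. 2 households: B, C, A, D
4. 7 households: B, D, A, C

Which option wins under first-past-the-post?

First-place votes: A 0, B 9, D 12, C 8.
D has the most first-place votes.

D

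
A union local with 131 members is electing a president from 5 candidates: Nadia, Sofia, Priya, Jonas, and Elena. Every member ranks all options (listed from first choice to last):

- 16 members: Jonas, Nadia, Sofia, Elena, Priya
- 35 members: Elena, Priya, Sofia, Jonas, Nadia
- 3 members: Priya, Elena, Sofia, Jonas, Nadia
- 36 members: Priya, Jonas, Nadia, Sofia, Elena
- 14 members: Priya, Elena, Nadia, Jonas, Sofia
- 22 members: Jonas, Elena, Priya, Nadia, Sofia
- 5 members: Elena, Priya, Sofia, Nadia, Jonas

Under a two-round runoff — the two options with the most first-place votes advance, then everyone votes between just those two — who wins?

Elena

Round 1 first-place votes: Nadia 0, Sofia 0, Priya 53, Jonas 38, Elena 40.
Priya and Elena advance.
Runoff: Priya is preferred to Elena by 53 voters; Elena by 78.
Elena wins the runoff.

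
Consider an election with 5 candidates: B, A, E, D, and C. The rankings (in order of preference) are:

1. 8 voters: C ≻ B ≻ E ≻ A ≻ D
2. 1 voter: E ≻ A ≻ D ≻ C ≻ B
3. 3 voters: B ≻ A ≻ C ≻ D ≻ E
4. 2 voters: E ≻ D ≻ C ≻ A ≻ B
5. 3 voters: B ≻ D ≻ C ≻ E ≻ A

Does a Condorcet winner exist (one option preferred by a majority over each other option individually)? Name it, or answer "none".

C vs B: 11–6 for C.
C vs A: 13–4 for C.
C vs E: 14–3 for C.
C vs D: 11–6 for C.
C beats every other option head-to-head.

C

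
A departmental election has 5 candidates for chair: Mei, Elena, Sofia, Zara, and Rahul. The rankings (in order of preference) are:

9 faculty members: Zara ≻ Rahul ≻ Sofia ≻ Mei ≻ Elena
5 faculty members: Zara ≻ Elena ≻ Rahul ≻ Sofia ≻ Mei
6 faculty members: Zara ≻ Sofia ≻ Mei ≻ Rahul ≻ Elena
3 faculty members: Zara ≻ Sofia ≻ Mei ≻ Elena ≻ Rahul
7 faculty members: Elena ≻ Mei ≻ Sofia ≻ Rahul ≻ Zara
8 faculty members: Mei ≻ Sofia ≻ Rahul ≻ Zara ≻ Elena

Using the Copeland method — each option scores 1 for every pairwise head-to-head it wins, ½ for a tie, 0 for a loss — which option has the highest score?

Mei: beats Elena and Rahul; loses to Sofia and Zara → score 2.
Elena: loses to Mei, Sofia, Zara, and Rahul → score 0.
Sofia: beats Mei, Elena, and Rahul; loses to Zara → score 3.
Zara: beats Mei, Elena, Sofia, and Rahul → score 4.
Rahul: beats Elena; loses to Mei, Sofia, and Zara → score 1.
Zara has the best pairwise record.

Zara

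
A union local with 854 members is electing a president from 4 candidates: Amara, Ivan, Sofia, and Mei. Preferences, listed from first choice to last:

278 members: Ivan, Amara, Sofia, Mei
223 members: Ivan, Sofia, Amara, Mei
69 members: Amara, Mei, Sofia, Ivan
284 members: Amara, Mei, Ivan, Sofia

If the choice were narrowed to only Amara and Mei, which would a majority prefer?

Voters preferring Amara to Mei: 854; preferring Mei to Amara: 0.
Amara wins the head-to-head.

Amara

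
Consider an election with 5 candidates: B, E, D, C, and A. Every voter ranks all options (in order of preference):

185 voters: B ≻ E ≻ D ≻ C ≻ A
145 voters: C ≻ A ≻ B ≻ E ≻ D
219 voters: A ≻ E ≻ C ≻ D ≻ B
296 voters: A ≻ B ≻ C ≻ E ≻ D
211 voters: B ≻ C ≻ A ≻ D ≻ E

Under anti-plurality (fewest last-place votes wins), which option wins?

Last-place votes: B 219, E 211, D 441, C 0, A 185.
C is ranked last by the fewest voters, so C wins.

C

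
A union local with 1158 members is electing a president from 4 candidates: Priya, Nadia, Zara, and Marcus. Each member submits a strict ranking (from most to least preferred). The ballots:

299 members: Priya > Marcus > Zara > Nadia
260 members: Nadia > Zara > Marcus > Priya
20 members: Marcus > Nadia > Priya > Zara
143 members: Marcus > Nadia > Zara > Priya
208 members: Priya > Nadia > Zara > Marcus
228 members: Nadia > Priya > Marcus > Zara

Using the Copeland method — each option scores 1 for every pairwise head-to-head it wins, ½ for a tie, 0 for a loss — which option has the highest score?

Priya: beats Zara and Marcus; loses to Nadia → score 2.
Nadia: beats Priya, Zara, and Marcus → score 3.
Zara: loses to Priya, Nadia, and Marcus → score 0.
Marcus: beats Zara; loses to Priya and Nadia → score 1.
Nadia has the best pairwise record.

Nadia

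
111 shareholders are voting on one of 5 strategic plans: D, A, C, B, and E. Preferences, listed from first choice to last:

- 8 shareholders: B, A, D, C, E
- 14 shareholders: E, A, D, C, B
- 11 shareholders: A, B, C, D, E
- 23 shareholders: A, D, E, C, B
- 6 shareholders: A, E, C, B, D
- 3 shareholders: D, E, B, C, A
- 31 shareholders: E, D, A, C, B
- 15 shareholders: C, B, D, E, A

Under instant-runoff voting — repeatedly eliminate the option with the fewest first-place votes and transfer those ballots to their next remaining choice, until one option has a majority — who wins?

Round 1: D 3, A 40, C 15, B 8, E 45. Eliminate D.
Round 2: A 40, C 15, B 8, E 48. Eliminate B.
Round 3: A 48, C 15, E 48. Eliminate C.
Round 4: A 48, E 63. E has a majority.

E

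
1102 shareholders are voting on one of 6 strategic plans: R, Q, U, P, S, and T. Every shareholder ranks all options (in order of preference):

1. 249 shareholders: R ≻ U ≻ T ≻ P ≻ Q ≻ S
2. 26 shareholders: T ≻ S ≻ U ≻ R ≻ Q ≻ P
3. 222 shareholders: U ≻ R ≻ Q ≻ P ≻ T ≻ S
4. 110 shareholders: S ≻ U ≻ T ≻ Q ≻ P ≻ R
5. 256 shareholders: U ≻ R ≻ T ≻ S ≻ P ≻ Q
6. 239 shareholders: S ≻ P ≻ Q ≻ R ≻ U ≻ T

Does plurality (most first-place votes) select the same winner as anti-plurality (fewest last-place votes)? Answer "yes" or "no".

Plurality — first-place votes: R 249, Q 0, U 478, P 0, S 349, T 26. Winner: U.
Anti-plurality — last-place votes: R 110, Q 256, U 0, P 26, S 471, T 239. Winner: U.
The two methods agree.

yes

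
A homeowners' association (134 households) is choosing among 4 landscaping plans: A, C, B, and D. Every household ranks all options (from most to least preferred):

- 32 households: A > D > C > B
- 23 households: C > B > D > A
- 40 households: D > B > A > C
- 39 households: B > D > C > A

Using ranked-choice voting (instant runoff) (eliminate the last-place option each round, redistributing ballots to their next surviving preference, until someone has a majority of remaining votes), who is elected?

D

Round 1: A 32, C 23, B 39, D 40. Eliminate C.
Round 2: A 32, B 62, D 40. Eliminate A.
Round 3: B 62, D 72. D has a majority.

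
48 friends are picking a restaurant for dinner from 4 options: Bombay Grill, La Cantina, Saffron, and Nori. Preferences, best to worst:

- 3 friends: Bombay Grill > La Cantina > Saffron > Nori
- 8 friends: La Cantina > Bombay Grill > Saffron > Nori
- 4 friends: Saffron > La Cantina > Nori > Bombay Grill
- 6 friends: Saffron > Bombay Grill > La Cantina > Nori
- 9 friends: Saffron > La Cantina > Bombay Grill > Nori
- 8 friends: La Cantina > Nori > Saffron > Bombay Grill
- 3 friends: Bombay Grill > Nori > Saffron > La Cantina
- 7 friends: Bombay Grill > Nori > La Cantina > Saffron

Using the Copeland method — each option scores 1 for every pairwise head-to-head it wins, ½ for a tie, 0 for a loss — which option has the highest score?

La Cantina

Bombay Grill: beats Nori; loses to La Cantina and Saffron → score 1.
La Cantina: beats Bombay Grill, Saffron, and Nori → score 3.
Saffron: beats Bombay Grill and Nori; loses to La Cantina → score 2.
Nori: loses to Bombay Grill, La Cantina, and Saffron → score 0.
La Cantina has the best pairwise record.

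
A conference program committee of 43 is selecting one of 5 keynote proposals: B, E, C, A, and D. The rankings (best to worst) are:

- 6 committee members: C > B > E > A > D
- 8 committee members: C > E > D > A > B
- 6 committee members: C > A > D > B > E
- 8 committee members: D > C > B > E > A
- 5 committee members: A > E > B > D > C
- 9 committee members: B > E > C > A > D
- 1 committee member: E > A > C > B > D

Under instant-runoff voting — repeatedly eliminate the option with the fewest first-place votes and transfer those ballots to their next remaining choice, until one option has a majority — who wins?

Round 1: B 9, E 1, C 20, A 5, D 8. Eliminate E.
Round 2: B 9, C 20, A 6, D 8. Eliminate A.
Round 3: B 14, C 21, D 8. Eliminate D.
Round 4: B 14, C 29. C has a majority.

C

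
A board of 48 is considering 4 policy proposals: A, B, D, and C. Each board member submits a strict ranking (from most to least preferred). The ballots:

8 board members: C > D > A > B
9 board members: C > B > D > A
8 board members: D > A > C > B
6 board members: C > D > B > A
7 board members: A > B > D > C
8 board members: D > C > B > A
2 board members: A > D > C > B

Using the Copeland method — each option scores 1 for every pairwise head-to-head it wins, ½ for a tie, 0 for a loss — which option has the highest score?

A: beats B; loses to D and C → score 1.
B: loses to A, D, and C → score 0.
D: beats A, B, and C → score 3.
C: beats A and B; loses to D → score 2.
D has the best pairwise record.

D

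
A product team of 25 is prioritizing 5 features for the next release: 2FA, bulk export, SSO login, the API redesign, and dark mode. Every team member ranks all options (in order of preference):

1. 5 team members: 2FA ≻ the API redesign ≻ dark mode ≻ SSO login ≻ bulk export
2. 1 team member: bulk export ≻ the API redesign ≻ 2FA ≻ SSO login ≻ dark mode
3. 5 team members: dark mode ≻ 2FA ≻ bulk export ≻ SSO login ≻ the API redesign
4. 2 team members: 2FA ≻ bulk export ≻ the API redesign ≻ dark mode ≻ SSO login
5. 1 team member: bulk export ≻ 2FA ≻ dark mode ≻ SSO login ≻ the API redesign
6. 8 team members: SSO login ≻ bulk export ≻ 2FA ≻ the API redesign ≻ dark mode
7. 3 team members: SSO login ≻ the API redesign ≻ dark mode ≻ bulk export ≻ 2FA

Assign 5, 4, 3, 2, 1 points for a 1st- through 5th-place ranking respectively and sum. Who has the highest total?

2FA

2FA: 5·5 + 1·3 + 5·4 + 2·5 + 1·4 + 8·3 + 3·1 = 89
bulk export: 5·1 + 1·5 + 5·3 + 2·4 + 1·5 + 8·4 + 3·2 = 76
SSO login: 5·2 + 1·2 + 5·2 + 2·1 + 1·2 + 8·5 + 3·5 = 81
the API redesign: 5·4 + 1·4 + 5·1 + 2·3 + 1·1 + 8·2 + 3·4 = 64
dark mode: 5·3 + 1·1 + 5·5 + 2·2 + 1·3 + 8·1 + 3·3 = 65
2FA has the highest Borda score (89).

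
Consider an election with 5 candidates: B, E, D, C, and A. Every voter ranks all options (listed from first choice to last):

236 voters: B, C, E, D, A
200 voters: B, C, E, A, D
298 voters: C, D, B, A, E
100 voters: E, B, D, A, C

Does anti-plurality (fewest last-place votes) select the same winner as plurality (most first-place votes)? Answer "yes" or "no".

Anti-plurality — last-place votes: B 0, E 298, D 200, C 100, A 236. Winner: B.
Plurality — first-place votes: B 436, E 100, D 0, C 298, A 0. Winner: B.
The two methods agree.

yes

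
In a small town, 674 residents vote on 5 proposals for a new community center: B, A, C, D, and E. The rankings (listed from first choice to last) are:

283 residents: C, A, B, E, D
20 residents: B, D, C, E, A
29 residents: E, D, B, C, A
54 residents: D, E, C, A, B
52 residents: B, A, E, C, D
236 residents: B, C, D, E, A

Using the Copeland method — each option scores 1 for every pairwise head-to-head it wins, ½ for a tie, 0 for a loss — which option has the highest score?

B: beats D and E; ties A and C → score 3.
A: ties B; loses to C, D, and E → score 0.5.
C: beats A, D, and E; ties B → score 3.5.
D: beats A; loses to B, C, and E → score 1.
E: beats A and D; loses to B and C → score 2.
C has the best pairwise record.

C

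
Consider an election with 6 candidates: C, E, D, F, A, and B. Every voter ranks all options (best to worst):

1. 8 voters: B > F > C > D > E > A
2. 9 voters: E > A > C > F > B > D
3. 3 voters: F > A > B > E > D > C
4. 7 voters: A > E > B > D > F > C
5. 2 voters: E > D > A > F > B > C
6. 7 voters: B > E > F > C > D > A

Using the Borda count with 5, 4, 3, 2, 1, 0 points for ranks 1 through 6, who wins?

E

C: 8·3 + 9·3 + 3·0 + 7·0 + 2·0 + 7·2 = 65
E: 8·1 + 9·5 + 3·2 + 7·4 + 2·5 + 7·4 = 125
D: 8·2 + 9·0 + 3·1 + 7·2 + 2·4 + 7·1 = 48
F: 8·4 + 9·2 + 3·5 + 7·1 + 2·2 + 7·3 = 97
A: 8·0 + 9·4 + 3·4 + 7·5 + 2·3 + 7·0 = 89
B: 8·5 + 9·1 + 3·3 + 7·3 + 2·1 + 7·5 = 116
E has the highest Borda score (125).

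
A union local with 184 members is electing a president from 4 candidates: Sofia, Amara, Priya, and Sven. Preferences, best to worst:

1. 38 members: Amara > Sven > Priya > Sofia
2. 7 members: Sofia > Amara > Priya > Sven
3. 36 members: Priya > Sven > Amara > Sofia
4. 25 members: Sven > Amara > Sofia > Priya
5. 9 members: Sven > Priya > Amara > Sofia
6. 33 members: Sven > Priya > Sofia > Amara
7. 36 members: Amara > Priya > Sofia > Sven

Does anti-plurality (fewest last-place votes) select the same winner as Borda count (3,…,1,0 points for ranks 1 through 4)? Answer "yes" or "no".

Anti-plurality — last-place votes: Sofia 83, Amara 33, Priya 25, Sven 43. Winner: Priya.
Borda — scores: Sofia 115, Amara 331, Priya 309, Sven 349. Winner: Sven.
The two methods disagree.

no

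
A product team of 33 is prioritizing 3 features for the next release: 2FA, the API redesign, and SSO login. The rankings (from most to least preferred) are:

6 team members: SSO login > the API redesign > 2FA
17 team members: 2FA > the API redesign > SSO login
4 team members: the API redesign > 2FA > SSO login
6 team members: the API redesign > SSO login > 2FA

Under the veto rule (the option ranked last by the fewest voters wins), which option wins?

the API redesign

Last-place votes: 2FA 12, the API redesign 0, SSO login 21.
the API redesign is ranked last by the fewest voters, so the API redesign wins.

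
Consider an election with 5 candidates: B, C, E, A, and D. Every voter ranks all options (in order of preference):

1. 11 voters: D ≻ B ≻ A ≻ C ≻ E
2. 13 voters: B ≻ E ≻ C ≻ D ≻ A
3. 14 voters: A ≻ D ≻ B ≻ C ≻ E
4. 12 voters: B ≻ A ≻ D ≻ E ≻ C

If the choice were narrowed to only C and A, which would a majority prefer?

A

Voters preferring C to A: 13; preferring A to C: 37.
A wins the head-to-head.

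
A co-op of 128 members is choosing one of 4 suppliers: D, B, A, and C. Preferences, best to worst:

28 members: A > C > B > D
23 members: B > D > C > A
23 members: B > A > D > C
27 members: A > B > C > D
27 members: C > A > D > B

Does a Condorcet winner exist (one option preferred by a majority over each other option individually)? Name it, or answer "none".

A vs D: 105–23 for A.
A vs B: 82–46 for A.
A vs C: 78–50 for A.
A beats every other option head-to-head.

A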